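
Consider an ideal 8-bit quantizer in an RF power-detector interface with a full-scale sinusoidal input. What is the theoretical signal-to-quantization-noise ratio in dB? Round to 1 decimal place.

For an ideal N-bit converter with full-scale sine input, SNR = 6.02 N + 1.76 dB. SNR = 6.02 × 8 + 1.76 = 48.16 + 1.76 = 49.92 dB.

49.9 dB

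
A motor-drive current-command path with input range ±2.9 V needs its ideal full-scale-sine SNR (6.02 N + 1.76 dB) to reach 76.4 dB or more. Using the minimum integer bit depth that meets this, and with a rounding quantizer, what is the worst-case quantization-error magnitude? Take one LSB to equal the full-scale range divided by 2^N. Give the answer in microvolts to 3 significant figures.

Range = 2.9 − (-2.9) = 5.8 V.
Solving 6.02 N ≥ 76.4 − 1.76: N ≥ 12.399. Round up → N = 13.
LSB = 5.8 V ÷ 2^13 = 5.8/8192 V = 0.70801 mV.
Max error for round-to-nearest is LSB/2 = 354 µV.

354 µV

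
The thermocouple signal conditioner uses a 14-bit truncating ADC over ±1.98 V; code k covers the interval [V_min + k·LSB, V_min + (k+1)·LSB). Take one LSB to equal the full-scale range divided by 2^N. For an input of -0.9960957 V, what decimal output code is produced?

Range = 1.98 − (-1.98) = 3.96 V. LSB = 3.96 V / 2^14 ≈ 241.7 µV.
code = ⌊(V_in − V_min)/LSB⌋ = ⌊(V_in − V_min) × 2^14 / range⌋
     = ⌊(-0.9960957 − (-1.98)) × 16384 / 3.96⌋ = ⌊0.9839043 × 16384/3.96⌋
     = ⌊4070.780⌋ = 4070.

4070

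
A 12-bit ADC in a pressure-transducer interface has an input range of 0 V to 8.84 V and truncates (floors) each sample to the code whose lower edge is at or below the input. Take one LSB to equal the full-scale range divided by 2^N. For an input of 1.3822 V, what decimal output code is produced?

Range is 8.84 V. LSB = 8.84 V / 2^12 ≈ 2.158 mV.
(V_in − V_min) × 2^12/range = (1.3822 − (0)) × 4096/8.84 = 640.440.
Floor → code = 640.

640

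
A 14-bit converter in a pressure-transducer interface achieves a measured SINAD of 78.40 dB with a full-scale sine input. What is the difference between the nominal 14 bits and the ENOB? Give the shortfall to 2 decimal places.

N_eff = (78.40 − 1.76)/6.02 = 12.7309 bits.
14 − 12.7309 = 1.27 bits below nominal.

1.27 bits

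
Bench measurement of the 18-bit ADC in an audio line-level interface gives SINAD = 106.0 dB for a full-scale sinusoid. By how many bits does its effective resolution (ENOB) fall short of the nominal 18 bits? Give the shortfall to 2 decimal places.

Effective bits = (106.0 − 1.76)/6.02 = 17.3156.
18 − 17.3156 = 0.68 bits below nominal.

0.68 bits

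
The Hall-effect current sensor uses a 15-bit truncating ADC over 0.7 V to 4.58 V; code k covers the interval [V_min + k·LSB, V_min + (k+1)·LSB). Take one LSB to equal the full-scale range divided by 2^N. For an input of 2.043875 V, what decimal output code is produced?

Range = 4.58 − (0.7) = 3.88 V. LSB = 3.88 V / 2^15 ≈ 118.4 µV.
V_in − V_min = 2.043875 − (0.7) = 1.343875 V.
Divide by LSB: 1.343875 × 32768/3.88 = 11349.5093.
Truncating gives code 11349.

11349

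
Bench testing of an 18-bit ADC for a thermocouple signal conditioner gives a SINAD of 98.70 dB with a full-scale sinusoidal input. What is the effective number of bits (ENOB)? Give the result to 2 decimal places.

16.10 bits

ENOB = (SINAD − 1.76) / 6.02 = (98.70 − 1.76) / 6.02 = 96.94 / 6.02 = 16.1030.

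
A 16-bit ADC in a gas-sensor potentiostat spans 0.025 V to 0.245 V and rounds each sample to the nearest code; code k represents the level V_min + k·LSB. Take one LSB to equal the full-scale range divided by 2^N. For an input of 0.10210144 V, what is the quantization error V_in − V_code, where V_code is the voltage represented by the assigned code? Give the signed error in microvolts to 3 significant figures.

Range = 0.245 − (0.025) = 0.22 V. LSB = 0.22 V / 2^16 ≈ 3.357 µV.
(V_in − V_min)/LSB = (0.10210144 − (0.025)) × 65536/0.22 = 22967.8181 → nearest code k = 22968.
V_code = 0.025 + (22968/65536) × 0.22 = 0.10210205078 V.
V_in − V_code = 0.10210144 − (0.10210205078) = −0.611 µV.

−0.611 µV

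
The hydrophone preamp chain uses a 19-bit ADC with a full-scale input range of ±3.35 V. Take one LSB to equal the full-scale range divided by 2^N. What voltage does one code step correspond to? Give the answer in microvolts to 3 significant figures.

12.8 µV

Range = 3.35 − (-3.35) = 6.7 V.
2^19 = 524288 levels.
Step size = 6.7/524288 V = 12.8 µV.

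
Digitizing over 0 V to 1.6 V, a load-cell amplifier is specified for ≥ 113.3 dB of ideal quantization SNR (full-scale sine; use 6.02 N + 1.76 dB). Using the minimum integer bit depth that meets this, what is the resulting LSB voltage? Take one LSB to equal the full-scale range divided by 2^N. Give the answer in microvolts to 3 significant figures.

Range is 1.6 V.
N ≥ (113.3 − 1.76)/6.02 = 18.528 → N_min = 19.
Step size = 1.6/524288 V = 3.05 µV.

3.05 µV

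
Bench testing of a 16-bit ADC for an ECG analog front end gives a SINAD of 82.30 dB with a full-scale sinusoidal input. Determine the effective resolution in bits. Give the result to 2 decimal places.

13.38 bits

ENOB = (SINAD − 1.76) / 6.02 = (82.30 − 1.76) / 6.02 = 80.54 / 6.02 = 13.3787.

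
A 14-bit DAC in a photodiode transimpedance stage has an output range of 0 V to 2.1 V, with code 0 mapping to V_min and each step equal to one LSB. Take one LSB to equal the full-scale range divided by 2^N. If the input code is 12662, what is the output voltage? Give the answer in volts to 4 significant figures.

V_FS = 2.1 V. LSB = 2.1 V / 2^14.
Output = V_min + (12662/16384) × range = 0 + 0.772827 × 2.1 V
      = 0 V + 1.62294 V = 1.62294 V.

1.623 V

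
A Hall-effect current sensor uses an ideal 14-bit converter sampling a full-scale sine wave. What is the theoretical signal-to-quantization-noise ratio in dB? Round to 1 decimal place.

6.02(14) + 1.76 = 84.28 + 1.76 = 86.04 dB.

86.0 dB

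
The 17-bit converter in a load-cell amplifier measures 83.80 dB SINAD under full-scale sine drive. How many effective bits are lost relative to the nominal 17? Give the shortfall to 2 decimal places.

3.37 bits

N_eff = (83.80 − 1.76)/6.02 = 13.6279 bits.
Lost resolution: 17 − 13.6279 = 3.3721 bits.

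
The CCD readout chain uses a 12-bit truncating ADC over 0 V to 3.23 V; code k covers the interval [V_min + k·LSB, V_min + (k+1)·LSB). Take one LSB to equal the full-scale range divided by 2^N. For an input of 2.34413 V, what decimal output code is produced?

2972

Span = 3.23 V. LSB = 3.23 V / 2^12 ≈ 0.7886 mV.
(V_in − V_min) × 2^12/range = (2.34413 − (0)) × 4096/3.23 = 2972.618.
Floor → code = 2972.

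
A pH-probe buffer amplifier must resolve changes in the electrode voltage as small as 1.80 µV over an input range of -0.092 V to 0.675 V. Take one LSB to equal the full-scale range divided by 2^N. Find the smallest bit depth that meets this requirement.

19 bits

The full-scale span is 0.675 − (-0.092) = 0.767 V.
Required number of levels: 0.767/1.80 µV = 426110; smallest N with 2^N ≥ that is 19.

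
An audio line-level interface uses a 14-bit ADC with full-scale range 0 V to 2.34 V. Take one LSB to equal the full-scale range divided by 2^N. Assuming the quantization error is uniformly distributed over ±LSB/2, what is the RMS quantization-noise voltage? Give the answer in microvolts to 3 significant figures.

Span = 2.34 V.
One LSB is 2.34 V / 16384 = 142.82 µV.
σ_q = LSB/√12 = 142.82 µV/3.4641 = 41.2 µV.

41.2 µV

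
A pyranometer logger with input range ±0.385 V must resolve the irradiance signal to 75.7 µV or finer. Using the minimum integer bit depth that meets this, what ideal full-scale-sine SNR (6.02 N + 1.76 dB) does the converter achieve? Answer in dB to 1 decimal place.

The full-scale span is 0.385 − (-0.385) = 0.77 V.
Levels needed ≥ 0.77/75.7 µV = 10170. 2^14 = 16384 suffices, so N_min = 14.
6.02(14) + 1.76 = 86.04 dB.

86.0 dB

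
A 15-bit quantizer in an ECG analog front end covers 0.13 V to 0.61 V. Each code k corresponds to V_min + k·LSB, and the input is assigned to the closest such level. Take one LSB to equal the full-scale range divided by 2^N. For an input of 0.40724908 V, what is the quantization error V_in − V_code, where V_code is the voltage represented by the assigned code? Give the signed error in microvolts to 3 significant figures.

Full-scale range = 0.61 V − (0.13 V) = 0.48 V. LSB = 0.48 V / 2^15 ≈ 14.65 µV.
Position in LSBs: (0.40724908 − (0.13)) × 32768/0.48 = 18926.8705; rounding gives k = 18927.
V_code = V_min + k × range/2^15 = 0.13 + 18927 × 0.48/32768 = 0.40725097656 V.
V_in − V_code = 0.40724908 − (0.40725097656) = −1.90 µV.

−1.90 µV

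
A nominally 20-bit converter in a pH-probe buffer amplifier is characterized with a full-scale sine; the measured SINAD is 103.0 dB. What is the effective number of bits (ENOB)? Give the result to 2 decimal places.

16.82 bits

ENOB = (SINAD − 1.76) / 6.02 = (103.0 − 1.76) / 6.02 = 101.24 / 6.02 = 16.8173.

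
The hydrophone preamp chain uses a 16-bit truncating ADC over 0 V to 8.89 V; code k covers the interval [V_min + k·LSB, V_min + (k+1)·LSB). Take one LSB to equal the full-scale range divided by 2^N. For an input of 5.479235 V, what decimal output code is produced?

V_FS = 8.89 V. LSB = 8.89 V / 2^16 ≈ 135.7 µV.
V_in − V_min = 5.479235 − (0) = 5.479235 V.
Divide by LSB: 5.479235 × 65536/8.89 = 40392.2548.
Truncating gives code 40392.

40392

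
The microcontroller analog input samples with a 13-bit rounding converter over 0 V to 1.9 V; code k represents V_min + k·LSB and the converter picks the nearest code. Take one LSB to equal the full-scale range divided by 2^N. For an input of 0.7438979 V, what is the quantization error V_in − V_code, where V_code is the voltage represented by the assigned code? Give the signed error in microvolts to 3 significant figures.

Span = 1.9 V. LSB = 1.9 V / 2^13 ≈ 231.9 µV.
(V_in − V_min)/LSB = (0.7438979 − (0)) × 8192/1.9 = 3207.3745 → nearest code k = 3207.
Reconstructed level: 0 + 3207 × 1.9/8192 V = 0.7438110352 V.
V_in − V_code = 0.7438979 − (0.7438110352) = +86.9 µV.

+86.9 µV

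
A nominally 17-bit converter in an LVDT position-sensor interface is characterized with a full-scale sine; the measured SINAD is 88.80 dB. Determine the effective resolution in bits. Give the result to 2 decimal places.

(88.80 − 1.76) / 6.02 = 87.04/6.02 = 14.4585 effective bits.

14.46 bits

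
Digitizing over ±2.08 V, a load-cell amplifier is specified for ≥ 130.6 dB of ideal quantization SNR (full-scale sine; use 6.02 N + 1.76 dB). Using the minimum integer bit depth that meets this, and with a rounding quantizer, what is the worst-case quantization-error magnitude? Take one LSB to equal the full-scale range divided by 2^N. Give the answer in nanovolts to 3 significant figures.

496 nV

Span: 2.08 V − (-2.08 V) = 4.16 V.
6.02 N + 1.76 ≥ 130.6 gives N ≥ 21.402, so the minimum integer is 22.
LSB = 4.16 V / 2^22 = 0.99182 µV.
|e|_max = LSB/2 = 496 nV.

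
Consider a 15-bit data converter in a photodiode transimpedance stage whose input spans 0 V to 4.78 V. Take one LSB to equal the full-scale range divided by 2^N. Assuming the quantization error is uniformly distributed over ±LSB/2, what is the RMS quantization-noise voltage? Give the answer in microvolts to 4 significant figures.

42.11 µV

V_FS = 4.78 V.
One LSB is 4.78 V / 32768 = 145.874 µV.
V_rms = LSB/√12 = 145.874 µV / √12 = 42.11 µV.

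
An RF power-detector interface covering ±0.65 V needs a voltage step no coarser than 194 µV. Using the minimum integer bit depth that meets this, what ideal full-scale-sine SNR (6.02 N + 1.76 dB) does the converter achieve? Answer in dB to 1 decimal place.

Span: 0.65 V − (-0.65 V) = 1.3 V.
Required number of levels: 1.3/194 µV = 6701.0; smallest N with 2^N ≥ that is 13.
SNR = 6.02 × 13 + 1.76 = 80.02 dB.

80.0 dB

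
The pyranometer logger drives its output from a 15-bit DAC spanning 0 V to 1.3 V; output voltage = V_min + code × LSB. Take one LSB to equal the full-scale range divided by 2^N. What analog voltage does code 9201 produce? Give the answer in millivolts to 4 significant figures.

365.0 mV

Full-scale range = 1.3 V. LSB = 1.3 V / 2^15.
V_out = 0 + 9201 × (1.3/32768) V
      = 0 + 0.365030 = 0.365030 V.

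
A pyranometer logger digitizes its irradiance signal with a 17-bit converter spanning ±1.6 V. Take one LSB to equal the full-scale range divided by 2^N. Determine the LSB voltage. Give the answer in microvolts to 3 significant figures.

24.4 µV

Full-scale range = 1.6 V − (-1.6 V) = 3.2 V.
2^17 = 131072 levels.
Step size = 3.2/131072 V = 24.4 µV.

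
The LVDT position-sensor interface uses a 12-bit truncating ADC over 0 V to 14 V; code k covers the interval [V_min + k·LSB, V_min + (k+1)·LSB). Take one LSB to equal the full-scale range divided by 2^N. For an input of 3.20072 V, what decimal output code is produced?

Span = 14 V. LSB = 14 V / 2^12 ≈ 3.418 mV.
(V_in − V_min) × 2^12/range = (3.20072 − (0)) × 4096/14 = 936.439.
Floor → code = 936.

936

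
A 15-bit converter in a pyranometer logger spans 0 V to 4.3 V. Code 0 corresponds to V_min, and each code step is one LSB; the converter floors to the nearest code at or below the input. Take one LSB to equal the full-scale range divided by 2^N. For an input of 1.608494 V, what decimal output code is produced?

12257

V_FS = 4.3 V. LSB = 4.3 V / 2^15 ≈ 131.2 µV.
(V_in − V_min) × 2^15/range = (1.608494 − (0)) × 32768/4.3 = 12257.472.
Floor → code = 12257.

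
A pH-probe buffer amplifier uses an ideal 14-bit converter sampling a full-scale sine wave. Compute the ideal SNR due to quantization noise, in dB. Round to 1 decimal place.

86.0 dB

For an ideal N-bit converter with full-scale sine input, SNR = 6.02 N + 1.76 dB. SNR = 6.02 × 14 + 1.76 = 84.28 + 1.76 = 86.04 dB.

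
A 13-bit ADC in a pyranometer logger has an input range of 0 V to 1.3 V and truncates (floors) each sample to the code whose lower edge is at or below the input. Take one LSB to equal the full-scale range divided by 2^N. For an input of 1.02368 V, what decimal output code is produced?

Range is 1.3 V. LSB = 1.3 V / 2^13 ≈ 158.7 µV.
(V_in − V_min) × 2^13/range = (1.02368 − (0)) × 8192/1.3 = 6450.759.
Floor → code = 6450.

6450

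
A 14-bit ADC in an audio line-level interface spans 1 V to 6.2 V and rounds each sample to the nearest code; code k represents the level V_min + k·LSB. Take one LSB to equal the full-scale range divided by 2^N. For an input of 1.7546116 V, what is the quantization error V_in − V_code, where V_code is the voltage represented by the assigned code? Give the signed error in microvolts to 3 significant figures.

Span: 6.2 V − (1 V) = 5.2 V. LSB = 5.2 V / 2^14 ≈ 317.4 µV.
(1.7546116 − (1)) / LSB = 0.7546116 × 16384/5.2 = 2377.6070. Nearest integer: k = 2378.
Reconstructed level: 1 + 2378 × 5.2/16384 V = 1.7547363281 V.
e = 1.7546116 − (1.7547363281) = −125 µV.

−125 µV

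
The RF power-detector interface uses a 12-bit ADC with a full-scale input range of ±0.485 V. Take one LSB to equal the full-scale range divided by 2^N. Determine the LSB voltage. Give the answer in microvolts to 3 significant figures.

237 µV

Span: 0.485 V − (-0.485 V) = 0.97 V.
There are 2^12 = 4096 steps.
Step size = 0.97/4096 V = 237 µV.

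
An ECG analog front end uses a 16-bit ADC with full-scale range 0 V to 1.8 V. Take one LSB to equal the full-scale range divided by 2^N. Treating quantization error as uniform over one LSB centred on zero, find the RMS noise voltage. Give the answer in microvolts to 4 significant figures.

Span = 1.8 V.
One LSB is 1.8 V / 65536 = 27.4658 µV.
RMS of a uniform error over width LSB is LSB/√12 = 7.929 µV.

7.929 µV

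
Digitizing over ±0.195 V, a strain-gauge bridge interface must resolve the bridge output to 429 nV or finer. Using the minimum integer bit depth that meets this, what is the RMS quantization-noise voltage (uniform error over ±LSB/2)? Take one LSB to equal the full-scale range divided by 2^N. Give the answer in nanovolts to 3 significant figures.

107 nV

The full-scale span is 0.195 − (-0.195) = 0.39 V.
Levels needed ≥ 0.39/429 nV = 909100. 2^20 = 1048576 suffices, so N_min = 20.
LSB = 0.39 V ÷ 2^20 = 0.39/1048576 V = 371.93 nV.
V_rms = LSB/√12 = 107 nV.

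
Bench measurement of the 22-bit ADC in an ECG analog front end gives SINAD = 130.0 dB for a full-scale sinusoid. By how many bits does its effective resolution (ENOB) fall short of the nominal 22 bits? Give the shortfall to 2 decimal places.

0.70 bits

ENOB = (SINAD − 1.76)/6.02 = (130.0 − 1.76)/6.02 = 21.3023 bits.
Lost resolution: 22 − 21.3023 = 0.6977 bits.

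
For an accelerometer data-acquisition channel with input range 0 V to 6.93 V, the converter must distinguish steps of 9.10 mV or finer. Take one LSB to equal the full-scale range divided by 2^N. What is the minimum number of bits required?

10 bits

Full-scale range = 6.93 V.
6.93 V / 9.10 mV = 761.5. Since 2^9 = 512 and 2^10 = 1024, N = 10.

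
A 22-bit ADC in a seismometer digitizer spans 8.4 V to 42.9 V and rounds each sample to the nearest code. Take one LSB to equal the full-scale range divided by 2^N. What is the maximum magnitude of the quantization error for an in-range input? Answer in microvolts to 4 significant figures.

4.113 µV

The full-scale span is 42.9 − (8.4) = 34.5 V.
Step size = 34.5/4194304 V = 8.22544 µV.
|e|_max = LSB/2 = 4.113 µV.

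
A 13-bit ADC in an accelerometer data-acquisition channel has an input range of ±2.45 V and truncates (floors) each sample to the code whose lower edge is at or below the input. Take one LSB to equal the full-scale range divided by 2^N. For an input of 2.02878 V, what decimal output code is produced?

7487

Span: 2.45 V − (-2.45 V) = 4.9 V. LSB = 4.9 V / 2^13 ≈ 0.5981 mV.
(V_in − V_min) × 2^13/range = (2.02878 − (-2.45)) × 8192/4.9 = 7487.789.
Floor → code = 7487.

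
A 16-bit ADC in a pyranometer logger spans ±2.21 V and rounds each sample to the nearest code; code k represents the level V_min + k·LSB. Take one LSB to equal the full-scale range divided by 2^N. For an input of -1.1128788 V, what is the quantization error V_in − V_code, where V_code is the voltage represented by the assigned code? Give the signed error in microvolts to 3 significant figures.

Range = 2.21 − (-2.21) = 4.42 V. LSB = 4.42 V / 2^16 ≈ 67.44 µV.
(-1.1128788 − (-2.21)) / LSB = 1.0971212 × 65536/4.42 = 16267.1799. Nearest integer: k = 16267.
V_code = V_min + k × range/2^16 = -2.21 + 16267 × 4.42/65536 = -1.1128909302 V.
Error = V_in − V_code = -1.1128788 − (-1.1128909302) = +12.1 µV.

+12.1 µV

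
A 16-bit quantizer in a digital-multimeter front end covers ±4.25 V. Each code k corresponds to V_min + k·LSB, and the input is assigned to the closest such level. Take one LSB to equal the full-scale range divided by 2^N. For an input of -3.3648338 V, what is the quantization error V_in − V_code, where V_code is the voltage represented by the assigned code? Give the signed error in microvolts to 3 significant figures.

−34.3 µV

The full-scale span is 4.25 − (-4.25) = 8.5 V. LSB = 8.5 V / 2^16 ≈ 129.7 µV.
Position in LSBs: (-3.3648338 − (-4.25)) × 65536/8.5 = 6824.7355; rounding gives k = 6825.
Reconstructed level: -4.25 + 6825 × 8.5/65536 V = -3.3647994995 V.
Error = V_in − V_code = -3.3648338 − (-3.3647994995) = −34.3 µV.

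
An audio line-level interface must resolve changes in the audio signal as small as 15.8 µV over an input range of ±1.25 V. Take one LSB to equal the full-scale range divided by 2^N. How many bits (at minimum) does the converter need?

The full-scale span is 1.25 − (-1.25) = 2.5 V.
2.5 V / 15.8 µV = 158200. Since 2^17 = 131072 and 2^18 = 262144, N = 18.

18 bits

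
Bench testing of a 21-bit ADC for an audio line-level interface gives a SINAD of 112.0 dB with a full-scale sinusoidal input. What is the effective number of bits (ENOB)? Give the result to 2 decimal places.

18.31 bits

Inverting SNR = 6.02 N + 1.76: N_eff = (112.0 − 1.76)/6.02 = 18.3123.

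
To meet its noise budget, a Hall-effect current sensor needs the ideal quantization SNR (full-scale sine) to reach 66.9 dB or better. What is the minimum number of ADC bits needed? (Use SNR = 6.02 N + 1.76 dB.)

Solving 6.02 N ≥ 66.9 − 1.76: N ≥ 10.821. Round up → N = 11.

11 bits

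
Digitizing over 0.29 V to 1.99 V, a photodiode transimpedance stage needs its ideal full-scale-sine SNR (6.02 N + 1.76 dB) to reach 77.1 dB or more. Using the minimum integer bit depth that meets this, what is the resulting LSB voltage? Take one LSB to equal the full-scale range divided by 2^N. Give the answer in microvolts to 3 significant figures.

208 µV

Range = 1.99 − (0.29) = 1.7 V.
6.02 N + 1.76 ≥ 77.1 gives N ≥ 12.515, so the minimum integer is 13.
One LSB is 1.7 V / 8192 = 208 µV.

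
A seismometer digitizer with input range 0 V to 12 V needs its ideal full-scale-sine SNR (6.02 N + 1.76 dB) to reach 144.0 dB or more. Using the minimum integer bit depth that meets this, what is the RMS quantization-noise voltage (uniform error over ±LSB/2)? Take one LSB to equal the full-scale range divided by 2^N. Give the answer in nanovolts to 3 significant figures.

206 nV

Range is 12 V.
N ≥ (144.0 − 1.76)/6.02 = 23.628 → N_min = 24.
One LSB is 12 V / 16777216 = 0.71526 µV.
σ_q = LSB/√12 = 0.71526 µV/3.4641 = 206 nV.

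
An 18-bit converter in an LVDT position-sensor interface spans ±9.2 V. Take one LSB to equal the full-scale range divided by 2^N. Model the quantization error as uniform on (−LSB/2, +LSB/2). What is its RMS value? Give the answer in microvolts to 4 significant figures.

20.26 µV

Range = 9.2 − (-9.2) = 18.4 V.
Step size = 18.4/262144 V = 70.1904 µV.
RMS of a uniform error over width LSB is LSB/√12 = 20.26 µV.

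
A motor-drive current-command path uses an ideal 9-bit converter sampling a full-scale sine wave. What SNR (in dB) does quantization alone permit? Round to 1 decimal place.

55.9 dB

6.02(9) + 1.76 = 54.18 + 1.76 = 55.94 dB.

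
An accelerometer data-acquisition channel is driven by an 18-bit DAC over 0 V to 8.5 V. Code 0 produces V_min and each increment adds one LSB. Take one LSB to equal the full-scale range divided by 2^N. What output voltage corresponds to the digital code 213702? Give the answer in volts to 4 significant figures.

Span = 8.5 V. LSB = 8.5 V / 2^18.
Output = V_min + (213702/262144) × range = 0 + 0.815208 × 8.5 V
      = 0 + 6.92927 = 6.92927 V.

6.929 V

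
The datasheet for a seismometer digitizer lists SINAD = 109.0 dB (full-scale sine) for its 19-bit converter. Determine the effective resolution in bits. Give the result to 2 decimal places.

17.81 bits

(109.0 − 1.76) / 6.02 = 107.24/6.02 = 17.8140 effective bits.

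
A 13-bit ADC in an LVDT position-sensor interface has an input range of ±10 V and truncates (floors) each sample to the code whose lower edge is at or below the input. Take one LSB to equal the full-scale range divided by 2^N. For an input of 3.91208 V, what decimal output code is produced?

Range = 10 − (-10) = 20 V. LSB = 20 V / 2^13 ≈ 2.441 mV.
(V_in − V_min) × 2^13/range = (3.91208 − (-10)) × 8192/20 = 5698.388.
Floor → code = 5698.

5698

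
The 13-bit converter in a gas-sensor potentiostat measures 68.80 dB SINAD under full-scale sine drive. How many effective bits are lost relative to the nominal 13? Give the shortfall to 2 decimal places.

N_eff = (68.80 − 1.76)/6.02 = 11.1362 bits.
13 − 11.1362 = 1.86 bits below nominal.

1.86 bits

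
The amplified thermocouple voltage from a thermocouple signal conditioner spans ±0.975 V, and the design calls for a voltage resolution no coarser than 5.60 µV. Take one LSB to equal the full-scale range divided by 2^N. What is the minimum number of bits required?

Range = 0.975 − (-0.975) = 1.95 V.
Need 2^N ≥ 1.95 V / 5.60 µV = 348200 → N_min = 19.

19 bits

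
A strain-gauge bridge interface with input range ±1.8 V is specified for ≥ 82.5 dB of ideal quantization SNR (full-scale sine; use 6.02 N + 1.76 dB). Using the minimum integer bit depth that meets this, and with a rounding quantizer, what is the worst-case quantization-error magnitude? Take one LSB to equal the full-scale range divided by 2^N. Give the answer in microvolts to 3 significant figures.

The full-scale span is 1.8 − (-1.8) = 3.6 V.
Required N = ⌈(82.5 − 1.76)/6.02⌉ = ⌈13.412⌉ = 14.
One LSB is 3.6 V / 16384 = 219.73 µV.
|e|_max = LSB/2 = 110 µV.

110 µV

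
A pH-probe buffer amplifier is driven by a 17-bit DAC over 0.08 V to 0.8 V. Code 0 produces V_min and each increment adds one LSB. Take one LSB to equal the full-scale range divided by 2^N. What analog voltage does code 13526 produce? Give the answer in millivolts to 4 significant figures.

The full-scale span is 0.8 − (0.08) = 0.72 V. LSB = 0.72 V / 2^17.
Output = V_min + (13526/131072) × range = 0.08 + 0.103195 × 0.72 V
      = 0.08 V + 0.0743005 V = 0.154301 V.

154.3 mV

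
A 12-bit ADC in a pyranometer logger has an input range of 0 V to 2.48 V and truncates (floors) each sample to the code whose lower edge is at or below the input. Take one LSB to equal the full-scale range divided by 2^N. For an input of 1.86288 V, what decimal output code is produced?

Full-scale range = 2.48 V. LSB = 2.48 V / 2^12 ≈ 0.6055 mV.
code = ⌊(V_in − V_min)/LSB⌋ = ⌊(V_in − V_min) × 2^12 / range⌋
     = ⌊(1.86288 − (0)) × 4096 / 2.48⌋ = ⌊1.86288 × 4096/2.48⌋
     = ⌊3076.757⌋ = 3076.

3076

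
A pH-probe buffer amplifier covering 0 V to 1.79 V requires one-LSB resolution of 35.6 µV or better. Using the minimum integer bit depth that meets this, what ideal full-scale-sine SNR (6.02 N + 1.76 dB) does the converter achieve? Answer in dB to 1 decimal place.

Range is 1.79 V.
Required number of levels: 1.79/35.6 µV = 50281; smallest N with 2^N ≥ that is 16.
SNR = 6.02 × 16 + 1.76 = 98.08 dB.

98.1 dB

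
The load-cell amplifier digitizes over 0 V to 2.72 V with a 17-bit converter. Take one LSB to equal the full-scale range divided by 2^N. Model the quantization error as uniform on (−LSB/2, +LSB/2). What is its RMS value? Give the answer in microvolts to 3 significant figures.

5.99 µV

V_FS = 2.72 V.
One LSB is 2.72 V / 131072 = 20.752 µV.
RMS of a uniform error over width LSB is LSB/√12 = 5.99 µV.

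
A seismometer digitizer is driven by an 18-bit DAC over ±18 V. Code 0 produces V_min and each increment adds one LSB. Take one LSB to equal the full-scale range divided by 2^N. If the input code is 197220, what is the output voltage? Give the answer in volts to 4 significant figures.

Full-scale range = 18 V − (-18 V) = 36 V. LSB = 36 V / 2^18.
V_out = V_min + code × LSB = -18 V + 197220 × 36 V / 262144
      = -18 V + 27.0840 V = 9.08405 V.

9.084 V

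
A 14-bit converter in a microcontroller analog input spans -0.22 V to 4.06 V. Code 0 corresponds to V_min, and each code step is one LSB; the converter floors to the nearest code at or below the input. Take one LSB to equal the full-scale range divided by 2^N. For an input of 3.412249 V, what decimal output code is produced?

Span: 4.06 V − (-0.22 V) = 4.28 V. LSB = 4.28 V / 2^14 ≈ 261.2 µV.
V_in − V_min = 3.412249 − (-0.22) = 3.632249 V.
Divide by LSB: 3.632249 × 16384/4.28 = 13904.3850.
Truncating gives code 13904.

13904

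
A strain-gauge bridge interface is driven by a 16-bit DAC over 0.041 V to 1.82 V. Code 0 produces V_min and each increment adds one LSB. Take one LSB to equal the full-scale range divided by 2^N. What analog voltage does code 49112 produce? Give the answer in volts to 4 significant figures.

1.374 V

Range = 1.82 − (0.041) = 1.779 V. LSB = 1.779 V / 2^16.
V_out = 0.041 + 49112 × (1.779/65536) V
      = 0.041 V + 1.33316 V = 1.37416 V.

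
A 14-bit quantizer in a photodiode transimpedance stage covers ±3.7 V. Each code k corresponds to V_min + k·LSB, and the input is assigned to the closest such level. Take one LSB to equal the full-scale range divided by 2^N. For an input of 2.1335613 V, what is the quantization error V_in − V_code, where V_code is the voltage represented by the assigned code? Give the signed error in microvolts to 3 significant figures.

Span: 3.7 V − (-3.7 V) = 7.4 V. LSB = 7.4 V / 2^14 ≈ 451.7 µV.
Position in LSBs: (2.1335613 − (-3.7)) × 16384/7.4 = 12915.8200; rounding gives k = 12916.
V_code = V_min + k × range/2^14 = -3.7 + 12916 × 7.4/16384 = 2.1336425781 V.
e = 2.1335613 − (2.1336425781) = −81.3 µV.

−81.3 µV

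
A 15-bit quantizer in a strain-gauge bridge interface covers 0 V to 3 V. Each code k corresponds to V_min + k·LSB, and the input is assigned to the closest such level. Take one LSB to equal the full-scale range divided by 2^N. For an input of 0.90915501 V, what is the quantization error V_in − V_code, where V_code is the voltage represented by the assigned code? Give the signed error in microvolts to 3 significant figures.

Span = 3 V. LSB = 3 V / 2^15 ≈ 91.55 µV.
(0.90915501 − (0)) / LSB = 0.90915501 × 32768/3 = 9930.3971. Nearest integer: k = 9930.
Reconstructed level: 0 + 9930 × 3/32768 V = 0.90911865234 V.
V_in − V_code = 0.90915501 − (0.90911865234) = +36.4 µV.

+36.4 µV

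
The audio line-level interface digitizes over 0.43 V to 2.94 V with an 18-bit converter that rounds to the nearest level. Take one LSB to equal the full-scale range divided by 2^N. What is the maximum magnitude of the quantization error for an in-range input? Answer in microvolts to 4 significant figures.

The full-scale span is 2.94 − (0.43) = 2.51 V.
Step size = 2.51/262144 V = 9.57489 µV.
|e|_max = LSB/2 = 4.787 µV.

4.787 µV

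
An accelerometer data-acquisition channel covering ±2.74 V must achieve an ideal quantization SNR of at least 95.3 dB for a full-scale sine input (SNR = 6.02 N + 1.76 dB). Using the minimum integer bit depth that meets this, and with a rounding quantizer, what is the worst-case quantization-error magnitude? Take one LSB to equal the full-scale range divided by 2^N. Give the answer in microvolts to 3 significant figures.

41.8 µV

The full-scale span is 2.74 − (-2.74) = 5.48 V.
Required N = ⌈(95.3 − 1.76)/6.02⌉ = ⌈15.538⌉ = 16.
Step size = 5.48/65536 V = 83.618 µV.
Max error for round-to-nearest is LSB/2 = 41.8 µV.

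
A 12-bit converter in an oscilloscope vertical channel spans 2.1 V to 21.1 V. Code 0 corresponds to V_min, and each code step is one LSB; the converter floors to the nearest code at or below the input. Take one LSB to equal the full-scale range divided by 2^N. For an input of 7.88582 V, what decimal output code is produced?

Range = 21.1 − (2.1) = 19 V. LSB = 19 V / 2^12 ≈ 4.639 mV.
code = ⌊(V_in − V_min)/LSB⌋ = ⌊(V_in − V_min) × 2^12 / range⌋
     = ⌊(7.88582 − (2.1)) × 4096 / 19⌋ = ⌊5.78582 × 4096/19⌋
     = ⌊1247.301⌋ = 1247.

1247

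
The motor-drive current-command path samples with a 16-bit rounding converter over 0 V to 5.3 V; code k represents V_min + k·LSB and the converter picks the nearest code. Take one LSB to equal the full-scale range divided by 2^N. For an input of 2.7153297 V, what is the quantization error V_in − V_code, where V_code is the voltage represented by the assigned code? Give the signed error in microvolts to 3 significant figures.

Range is 5.3 V. LSB = 5.3 V / 2^16 ≈ 80.87 µV.
(V_in − V_min)/LSB = (2.7153297 − (0)) × 65536/5.3 = 33575.8202 → nearest code k = 33576.
V_code = V_min + k × range/2^16 = 0 + 33576 × 5.3/65536 = 2.7153442383 V.
Error = V_in − V_code = 2.7153297 − (2.7153442383) = −14.5 µV.

−14.5 µV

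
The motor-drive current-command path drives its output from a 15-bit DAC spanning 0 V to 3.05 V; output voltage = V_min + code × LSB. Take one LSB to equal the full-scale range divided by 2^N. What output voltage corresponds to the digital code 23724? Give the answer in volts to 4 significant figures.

2.208 V

V_FS = 3.05 V. LSB = 3.05 V / 2^15.
V_out = 0 + 23724 × (3.05/32768) V
      = 0 V + 2.20820 V = 2.20820 V.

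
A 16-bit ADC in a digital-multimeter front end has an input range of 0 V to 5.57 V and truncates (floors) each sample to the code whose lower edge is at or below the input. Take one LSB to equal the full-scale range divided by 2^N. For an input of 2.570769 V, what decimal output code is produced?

30247

Span = 5.57 V. LSB = 5.57 V / 2^16 ≈ 84.99 µV.
(V_in − V_min) × 2^16/range = (2.570769 − (0)) × 65536/5.57 = 30247.382.
Floor → code = 30247.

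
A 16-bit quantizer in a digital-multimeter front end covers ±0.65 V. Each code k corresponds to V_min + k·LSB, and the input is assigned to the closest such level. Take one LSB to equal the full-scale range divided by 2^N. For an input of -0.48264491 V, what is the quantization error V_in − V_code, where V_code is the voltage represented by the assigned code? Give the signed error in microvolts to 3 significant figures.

−4.83 µV

Full-scale range = 0.65 V − (-0.65 V) = 1.3 V. LSB = 1.3 V / 2^16 ≈ 19.84 µV.
Position in LSBs: (-0.48264491 − (-0.65)) × 65536/1.3 = 8436.7563; rounding gives k = 8437.
V_code = V_min + k × range/2^16 = -0.65 + 8437 × 1.3/65536 = -0.48264007568 V.
Error = V_in − V_code = -0.48264491 − (-0.48264007568) = −4.83 µV.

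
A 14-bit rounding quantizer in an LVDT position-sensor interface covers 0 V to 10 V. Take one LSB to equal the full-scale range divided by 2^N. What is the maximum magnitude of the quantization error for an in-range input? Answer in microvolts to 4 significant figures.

Range is 10 V.
One LSB is 10 V / 16384 = 0.610352 mV.
|e|_max = LSB/2 = 305.2 µV.

305.2 µV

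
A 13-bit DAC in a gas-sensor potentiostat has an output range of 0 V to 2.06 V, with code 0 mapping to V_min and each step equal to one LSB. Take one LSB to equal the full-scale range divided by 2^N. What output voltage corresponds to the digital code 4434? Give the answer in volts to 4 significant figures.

Range is 2.06 V. LSB = 2.06 V / 2^13.
V_out = V_min + code × LSB = 0 V + 4434 × 2.06 V / 8192
      = 0 V + 1.11500 V = 1.11500 V.

1.115 V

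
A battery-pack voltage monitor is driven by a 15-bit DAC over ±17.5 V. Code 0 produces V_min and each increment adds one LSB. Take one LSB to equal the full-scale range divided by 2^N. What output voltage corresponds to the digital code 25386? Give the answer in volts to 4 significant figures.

9.615 V

Span: 17.5 V − (-17.5 V) = 35 V. LSB = 35 V / 2^15.
V_out = V_min + code × LSB = -17.5 V + 25386 × 35 V / 32768
      = -17.5 + 27.1152 = 9.61517 V.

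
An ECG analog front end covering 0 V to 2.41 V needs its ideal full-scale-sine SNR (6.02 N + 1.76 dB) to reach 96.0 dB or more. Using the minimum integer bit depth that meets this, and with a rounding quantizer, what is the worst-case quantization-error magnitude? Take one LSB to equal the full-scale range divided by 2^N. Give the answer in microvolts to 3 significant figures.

18.4 µV

V_FS = 2.41 V.
N ≥ (96.0 − 1.76)/6.02 = 15.654 → N_min = 16.
LSB = 2.41 V ÷ 2^16 = 2.41/65536 V = 36.774 µV.
|e|_max = LSB/2 = 18.4 µV.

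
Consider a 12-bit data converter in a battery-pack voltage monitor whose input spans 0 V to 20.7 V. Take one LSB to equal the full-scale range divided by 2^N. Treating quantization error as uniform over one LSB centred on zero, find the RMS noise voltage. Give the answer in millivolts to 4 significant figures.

V_FS = 20.7 V.
LSB = 20.7 V ÷ 2^12 = 20.7/4096 V = 5.05371 mV.
RMS of a uniform error over width LSB is LSB/√12 = 1.459 mV.

1.459 mV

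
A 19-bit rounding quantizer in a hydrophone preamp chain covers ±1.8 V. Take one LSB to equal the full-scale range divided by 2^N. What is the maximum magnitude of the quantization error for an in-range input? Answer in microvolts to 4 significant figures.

Span: 1.8 V − (-1.8 V) = 3.6 V.
Step size = 3.6/524288 V = 6.86646 µV.
|e|_max = LSB/2 = 3.433 µV.

3.433 µV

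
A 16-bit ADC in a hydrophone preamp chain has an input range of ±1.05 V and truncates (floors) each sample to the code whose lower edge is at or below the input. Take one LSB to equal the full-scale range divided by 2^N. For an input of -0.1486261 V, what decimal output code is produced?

28129

Full-scale range = 1.05 V − (-1.05 V) = 2.1 V. LSB = 2.1 V / 2^16 ≈ 32.04 µV.
(V_in − V_min) × 2^16/range = (-0.1486261 − (-1.05)) × 65536/2.1 = 28129.733.
Floor → code = 28129.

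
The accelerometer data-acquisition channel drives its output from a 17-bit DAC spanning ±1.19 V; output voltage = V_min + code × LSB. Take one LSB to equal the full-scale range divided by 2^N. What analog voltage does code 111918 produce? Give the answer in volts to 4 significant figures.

Full-scale range = 1.19 V − (-1.19 V) = 2.38 V. LSB = 2.38 V / 2^17.
V_out = -1.19 + 111918 × (2.38/131072) V
      = -1.19 V + 2.03220 V = 0.842202 V.

0.8422 V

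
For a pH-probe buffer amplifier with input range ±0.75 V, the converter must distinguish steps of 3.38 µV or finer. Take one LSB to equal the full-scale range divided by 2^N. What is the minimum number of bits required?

19 bits

The full-scale span is 0.75 − (-0.75) = 1.5 V.
Levels needed ≥ 1.5/3.38 µV = 443800. 2^19 = 524288 suffices, so N_min = 19.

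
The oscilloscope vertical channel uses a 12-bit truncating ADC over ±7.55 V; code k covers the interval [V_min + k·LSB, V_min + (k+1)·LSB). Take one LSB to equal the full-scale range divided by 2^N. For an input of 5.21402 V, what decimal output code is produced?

3462

Full-scale range = 7.55 V − (-7.55 V) = 15.1 V. LSB = 15.1 V / 2^12 ≈ 3.687 mV.
code = ⌊(V_in − V_min)/LSB⌋ = ⌊(V_in − V_min) × 2^12 / range⌋
     = ⌊(5.21402 − (-7.55)) × 4096 / 15.1⌋ = ⌊12.76402 × 4096/15.1⌋
     = ⌊3462.346⌋ = 3462.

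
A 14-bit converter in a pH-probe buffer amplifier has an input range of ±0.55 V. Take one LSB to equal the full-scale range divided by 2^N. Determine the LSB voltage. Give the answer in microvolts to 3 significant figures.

67.1 µV

Range = 0.55 − (-0.55) = 1.1 V.
There are 2^14 = 16384 steps.
LSB = 1.1 V ÷ 2^14 = 1.1/16384 V = 67.1 µV.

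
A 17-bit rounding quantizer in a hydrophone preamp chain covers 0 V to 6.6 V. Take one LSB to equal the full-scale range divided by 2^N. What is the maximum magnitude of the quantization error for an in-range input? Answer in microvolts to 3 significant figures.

Span = 6.6 V.
LSB = 6.6 V ÷ 2^17 = 6.6/131072 V = 50.354 µV.
Worst-case error for round-to-nearest is half an LSB: 25.2 µV.

25.2 µV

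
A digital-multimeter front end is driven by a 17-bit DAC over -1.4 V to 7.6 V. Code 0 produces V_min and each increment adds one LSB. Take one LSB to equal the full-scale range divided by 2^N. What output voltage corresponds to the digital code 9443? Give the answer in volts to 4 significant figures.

The full-scale span is 7.6 − (-1.4) = 9 V. LSB = 9 V / 2^17.
Output = V_min + (9443/131072) × range = -1.4 + 0.0720444 × 9 V
      = -1.4 V + 0.648399 V = -0.751601 V.

-0.7516 V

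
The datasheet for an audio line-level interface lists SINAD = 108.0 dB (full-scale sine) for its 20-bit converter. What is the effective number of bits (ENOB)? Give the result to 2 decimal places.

Inverting SNR = 6.02 N + 1.76: N_eff = (108.0 − 1.76)/6.02 = 17.6478.

17.65 bits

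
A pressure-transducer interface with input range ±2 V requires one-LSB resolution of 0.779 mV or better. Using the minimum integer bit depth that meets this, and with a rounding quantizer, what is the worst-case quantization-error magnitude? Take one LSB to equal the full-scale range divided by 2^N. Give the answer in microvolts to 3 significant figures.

244 µV

Full-scale range = 2 V − (-2 V) = 4 V.
4 V / 0.779 mV = 5135. Since 2^12 = 4096 and 2^13 = 8192, N = 13.
LSB = 4 V / 2^13 = 488.28 µV.
Half an LSB is 244 µV.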